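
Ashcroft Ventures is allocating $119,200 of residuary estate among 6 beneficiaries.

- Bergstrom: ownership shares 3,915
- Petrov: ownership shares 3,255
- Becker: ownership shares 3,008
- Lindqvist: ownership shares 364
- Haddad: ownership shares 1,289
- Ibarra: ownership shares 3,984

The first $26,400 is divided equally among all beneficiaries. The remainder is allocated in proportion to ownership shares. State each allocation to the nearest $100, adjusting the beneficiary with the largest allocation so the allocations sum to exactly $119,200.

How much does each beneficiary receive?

Bergstrom: $27,400; Petrov: $23,500; Becker: $22,100; Lindqvist: $6,500; Haddad: $12,000; Ibarra: $27,700

$26,400 shared equally gives $4,400 per beneficiary.
Remainder $92,800 by ownership shares (total 15,815): Bergstrom 22,972.62 → $23,000; Petrov 19,099.84 → $19,100; Becker 17,650.48 → $17,700; Lindqvist 2,135.90 → $2,100; Haddad 7,563.65 → $7,600; Ibarra 23,377.50 → $23,400.
Rounding difference −$100 on remainder applied to Ibarra.
Totals: Bergstrom $4,400 + $23,000 = $27,400; Petrov $4,400 + $19,100 = $23,500; Becker $4,400 + $17,700 = $22,100; Lindqvist $4,400 + $2,100 = $6,500; Haddad $4,400 + $7,600 = $12,000; Ibarra $4,400 + $23,300 = $27,700.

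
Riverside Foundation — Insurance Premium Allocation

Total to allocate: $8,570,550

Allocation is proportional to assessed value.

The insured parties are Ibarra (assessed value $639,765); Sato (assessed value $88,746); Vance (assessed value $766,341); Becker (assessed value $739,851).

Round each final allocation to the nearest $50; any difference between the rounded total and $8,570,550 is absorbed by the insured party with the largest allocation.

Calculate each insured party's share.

Assessed value total: 2,234,703.
Raw shares: Ibarra 639,765/2,234,703 × $8,570,550 = 2,453,631.61; Sato 88,746/2,234,703 × $8,570,550 = 340,359.34; Vance 766,341/2,234,703 × $8,570,550 = 2,939,076.85; Becker 739,851/2,234,703 × $8,570,550 = 2,837,482.20.
After rounding ($50): Ibarra $2,453,650; Sato $340,350; Vance $2,939,100; Becker $2,837,500. Sum = $8,570,600.
Difference $8,570,550 − $8,570,600 = −$50 applied to largest allocation (Vance): Vance becomes $2,939,050.

Ibarra: $2,453,650 · Sato: $340,350 · Vance: $2,939,050 · Becker: $2,837,500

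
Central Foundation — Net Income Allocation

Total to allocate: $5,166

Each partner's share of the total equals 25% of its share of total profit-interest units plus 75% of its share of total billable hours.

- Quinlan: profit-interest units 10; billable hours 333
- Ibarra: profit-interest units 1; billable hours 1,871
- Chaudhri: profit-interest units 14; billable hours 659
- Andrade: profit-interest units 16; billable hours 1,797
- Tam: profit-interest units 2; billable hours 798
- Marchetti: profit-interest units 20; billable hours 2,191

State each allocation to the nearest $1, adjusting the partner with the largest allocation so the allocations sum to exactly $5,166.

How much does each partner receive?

Profit-interest units total 63; billable hours total 7,649.
Combined weights (25% profit-interest units + 75% billable hours): Quinlan 0.0723; Ibarra 0.1874; Chaudhri 0.1202; Andrade 0.2397; Tam 0.0862; Marchetti 0.2942.
Raw shares: Quinlan 373.68; Ibarra 968.23; Chaudhri 620.81; Andrade 1,238.25; Tam 445.22; Marchetti 1,519.82.
At nearest $1: Quinlan $374; Ibarra $968; Chaudhri $621; Andrade $1,238; Tam $445; Marchetti $1,520. Sum = $5,166.
Sum already equals the total — no adjustment.

Quinlan: $374 | Ibarra: $968 | Chaudhri: $621 | Andrade: $1,238 | Tam: $445 | Marchetti: $1,520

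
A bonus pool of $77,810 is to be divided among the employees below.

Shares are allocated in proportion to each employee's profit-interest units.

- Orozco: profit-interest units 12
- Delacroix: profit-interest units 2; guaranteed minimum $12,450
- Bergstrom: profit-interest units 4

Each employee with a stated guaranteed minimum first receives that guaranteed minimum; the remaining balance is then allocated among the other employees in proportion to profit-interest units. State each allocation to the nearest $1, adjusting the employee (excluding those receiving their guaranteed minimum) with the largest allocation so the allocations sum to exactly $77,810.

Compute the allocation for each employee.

Orozco: $49,020 · Delacroix: $12,450 · Bergstrom: $16,340

Fund the minimums — Delacroix $12,450. Remaining pool $65,360.
Remaining pool split over remaining profit-interest units 16: Orozco 49,020.00 → $49,020; Bergstrom 16,340.00 → $16,340.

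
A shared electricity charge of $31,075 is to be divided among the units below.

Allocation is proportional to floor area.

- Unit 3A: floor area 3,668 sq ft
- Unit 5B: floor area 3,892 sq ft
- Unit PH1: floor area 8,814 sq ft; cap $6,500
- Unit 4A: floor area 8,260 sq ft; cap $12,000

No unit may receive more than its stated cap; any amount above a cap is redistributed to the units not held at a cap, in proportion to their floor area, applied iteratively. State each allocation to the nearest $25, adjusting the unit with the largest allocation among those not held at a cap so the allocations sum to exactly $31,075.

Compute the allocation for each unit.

Unit 3A: $6,100 · Unit 5B: $6,475 · Unit PH1: $6,500 · Unit 4A: $12,000

Total floor area = 24,634.
Proportional shares (ignoring caps): Unit 3A 4,627.06; Unit 5B 4,909.63; Unit PH1 11,118.58; Unit 4A 10,419.72.
Cap binds for Unit PH1 ($6,500); residual $24,575 reallocated over remaining floor area 15,820.
Cap binds for Unit 4A ($12,000); residual $12,575 reallocated over remaining floor area 7,560.
Remaining shares: Unit 3A 6,101.20 → $6,100; Unit 5B 6,473.80 → $6,475.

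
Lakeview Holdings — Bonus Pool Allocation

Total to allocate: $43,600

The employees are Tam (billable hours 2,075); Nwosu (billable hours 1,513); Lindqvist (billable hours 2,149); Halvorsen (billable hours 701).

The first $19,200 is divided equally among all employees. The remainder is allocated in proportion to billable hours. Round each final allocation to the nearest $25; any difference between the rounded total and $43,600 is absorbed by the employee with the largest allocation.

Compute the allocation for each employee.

Tam: $12,675; Nwosu: $10,525; Lindqvist: $12,950; Halvorsen: $7,450

First tranche $19,200 split equally: $4,800 each.
Remainder $24,400 by billable hours (total 6,438): Tam 7,864.24 → $7,875; Nwosu 5,734.27 → $5,725; Lindqvist 8,144.70 → $8,150; Halvorsen 2,656.79 → $2,650.
Totals: Tam $4,800 + $7,875 = $12,675; Nwosu $4,800 + $5,725 = $10,525; Lindqvist $4,800 + $8,150 = $12,950; Halvorsen $4,800 + $2,650 = $7,450.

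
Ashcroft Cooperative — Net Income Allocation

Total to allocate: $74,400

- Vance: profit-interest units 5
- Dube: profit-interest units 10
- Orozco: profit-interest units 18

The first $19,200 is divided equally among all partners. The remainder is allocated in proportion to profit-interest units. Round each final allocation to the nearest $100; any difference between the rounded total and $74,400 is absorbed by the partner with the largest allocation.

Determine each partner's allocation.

$19,200 shared equally gives $6,400 per partner.
Remainder $55,200 by profit-interest units (total 33): Vance 8,363.64 → $8,400; Dube 16,727.27 → $16,700; Orozco 30,109.09 → $30,100.
Totals: Vance $6,400 + $8,400 = $14,800; Dube $6,400 + $16,700 = $23,100; Orozco $6,400 + $30,100 = $36,500.

Vance: $14,800; Dube: $23,100; Orozco: $36,500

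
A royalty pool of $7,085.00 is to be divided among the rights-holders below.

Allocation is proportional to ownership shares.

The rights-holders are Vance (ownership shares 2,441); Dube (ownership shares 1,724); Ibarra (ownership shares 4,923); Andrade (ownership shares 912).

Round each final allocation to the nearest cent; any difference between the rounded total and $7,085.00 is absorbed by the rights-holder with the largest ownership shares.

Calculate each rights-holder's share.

Combined ownership shares = 2,441 + 1,724 + 4,923 + 912 = 10,000.
Raw shares: Vance 1,729.4485; Dube 1,221.4540; Ibarra 3,487.9455; Andrade 646.1520.
At nearest cent: Vance $1,729.45; Dube $1,221.45; Ibarra $3,487.95; Andrade $646.15. Sum = $7,085.00.
Rounded total matches; no reconciliation needed.

Vance: $1,729.45 · Dube: $1,221.45 · Ibarra: $3,487.95 · Andrade: $646.15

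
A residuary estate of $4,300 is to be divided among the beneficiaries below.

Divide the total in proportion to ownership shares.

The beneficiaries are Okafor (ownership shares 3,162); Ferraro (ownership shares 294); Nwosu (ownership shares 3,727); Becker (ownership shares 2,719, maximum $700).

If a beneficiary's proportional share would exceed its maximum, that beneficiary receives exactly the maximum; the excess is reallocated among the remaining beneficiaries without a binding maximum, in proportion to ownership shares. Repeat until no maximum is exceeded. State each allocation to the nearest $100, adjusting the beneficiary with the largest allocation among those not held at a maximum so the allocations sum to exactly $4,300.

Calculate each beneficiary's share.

Okafor: $1,600 · Ferraro: $100 · Nwosu: $1,900 · Becker: $700

Sum of ownership shares: 9,902.
Pro-rata shares before constraints: Okafor 1,373.12; Ferraro 127.67; Nwosu 1,618.47; Becker 1,180.74.
Cap binds for Becker ($700); balance $3,600 reallocated over remaining ownership shares 7,183.
Redistributed shares: Okafor 1,584.74 → $1,600; Ferraro 147.35 → $100; Nwosu 1,867.91 → $1,900.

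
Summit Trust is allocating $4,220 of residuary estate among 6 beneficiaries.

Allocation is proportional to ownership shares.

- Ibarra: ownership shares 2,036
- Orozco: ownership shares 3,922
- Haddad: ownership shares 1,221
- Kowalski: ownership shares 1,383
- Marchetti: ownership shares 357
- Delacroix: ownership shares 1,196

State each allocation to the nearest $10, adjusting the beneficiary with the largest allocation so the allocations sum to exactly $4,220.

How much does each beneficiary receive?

Ibarra: $850 · Orozco: $1,630 · Haddad: $510 · Kowalski: $580 · Marchetti: $150 · Delacroix: $500

Sum of ownership shares: 10,115.
Unrounded shares: Ibarra 2,036/10,115 × $4,220 = 849.42; Orozco 3,922/10,115 × $4,220 = 1,636.27; Haddad 1,221/10,115 × $4,220 = 509.40; Kowalski 1,383/10,115 × $4,220 = 576.99; Marchetti 357/10,115 × $4,220 = 148.94; Delacroix 1,196/10,115 × $4,220 = 498.97.
Rounded to nearest $10: Ibarra $850; Orozco $1,640; Haddad $510; Kowalski $580; Marchetti $150; Delacroix $500. Sum = $4,230.
Difference $4,220 − $4,230 = −$10 applied to largest allocation (Orozco): Orozco becomes $1,630.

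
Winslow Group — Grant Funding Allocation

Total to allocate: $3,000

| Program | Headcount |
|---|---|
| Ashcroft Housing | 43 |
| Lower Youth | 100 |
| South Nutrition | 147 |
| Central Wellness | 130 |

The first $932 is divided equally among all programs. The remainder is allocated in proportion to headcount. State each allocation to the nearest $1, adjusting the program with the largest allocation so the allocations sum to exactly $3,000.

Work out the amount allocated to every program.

First tranche $932 split equally: $233 each.
Remainder $2,068 by headcount (total 420): Ashcroft Housing 211.72 → $212; Lower Youth 492.38 → $492; South Nutrition 723.80 → $724; Central Wellness 640.10 → $640.
Totals: Ashcroft Housing $233 + $212 = $445; Lower Youth $233 + $492 = $725; South Nutrition $233 + $724 = $957; Central Wellness $233 + $640 = $873.

Ashcroft Housing: $445 | Lower Youth: $725 | South Nutrition: $957 | Central Wellness: $873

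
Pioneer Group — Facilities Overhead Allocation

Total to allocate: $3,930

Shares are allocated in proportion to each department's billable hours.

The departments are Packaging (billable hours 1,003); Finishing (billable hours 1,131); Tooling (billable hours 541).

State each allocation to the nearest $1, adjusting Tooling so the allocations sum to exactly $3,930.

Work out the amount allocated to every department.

Packaging: $1,474; Finishing: $1,662; Tooling: $794

Total billable hours = 2,675.
Unrounded shares: Packaging 1,003/2,675 × $3,930 = 1,473.57; Finishing 1,131/2,675 × $3,930 = 1,661.62; Tooling 541/2,675 × $3,930 = 794.81.
Rounded to nearest $1: Packaging $1,474; Finishing $1,662; Tooling $795. Sum = $3,931.
Difference $3,930 − $3,931 = −$1 applied to Tooling: Tooling becomes $794.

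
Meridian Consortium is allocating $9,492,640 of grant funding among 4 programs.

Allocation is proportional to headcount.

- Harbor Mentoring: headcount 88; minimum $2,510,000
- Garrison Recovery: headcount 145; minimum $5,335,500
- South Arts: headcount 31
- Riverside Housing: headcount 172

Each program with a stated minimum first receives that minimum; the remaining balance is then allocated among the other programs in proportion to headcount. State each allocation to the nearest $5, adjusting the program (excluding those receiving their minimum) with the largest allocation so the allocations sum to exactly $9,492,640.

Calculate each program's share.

Harbor Mentoring: $2,510,000; Garrison Recovery: $5,335,500; South Arts: $251,535; Riverside Housing: $1,395,605

Fund the minimums — Harbor Mentoring $2,510,000; Garrison Recovery $5,335,500. Residual $1,647,140.
Residual split over remaining headcount 203: South Arts 251,533.69 → $251,535; Riverside Housing 1,395,606.31 → $1,395,605.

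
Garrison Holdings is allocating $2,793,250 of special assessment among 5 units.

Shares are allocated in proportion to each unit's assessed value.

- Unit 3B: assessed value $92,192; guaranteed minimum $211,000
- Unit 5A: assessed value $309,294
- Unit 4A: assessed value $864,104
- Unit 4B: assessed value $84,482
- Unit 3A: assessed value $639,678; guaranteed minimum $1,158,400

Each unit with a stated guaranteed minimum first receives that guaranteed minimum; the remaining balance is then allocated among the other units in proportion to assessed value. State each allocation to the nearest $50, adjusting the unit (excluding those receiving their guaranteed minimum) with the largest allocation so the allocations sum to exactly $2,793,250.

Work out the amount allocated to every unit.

Unit 3B: $211,000 | Unit 5A: $350,100 | Unit 4A: $978,100 | Unit 4B: $95,650 | Unit 3A: $1,158,400

Guaranteed amounts: Unit 3B $211,000; Unit 3A $1,158,400. Residual $1,423,850.
Residual split over remaining assessed value 1,257,880: Unit 5A 350,103.56 → $350,100; Unit 4A 978,117.53 → $978,100; Unit 4B 95,628.91 → $95,650.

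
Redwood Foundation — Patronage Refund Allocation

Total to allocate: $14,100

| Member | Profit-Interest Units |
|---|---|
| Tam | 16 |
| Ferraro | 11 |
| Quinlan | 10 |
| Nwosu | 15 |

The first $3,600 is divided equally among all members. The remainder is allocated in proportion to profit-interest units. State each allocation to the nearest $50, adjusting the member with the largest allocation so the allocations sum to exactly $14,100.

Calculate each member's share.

Tam: $4,150 · Ferraro: $3,100 · Quinlan: $2,900 · Nwosu: $3,950

Equal tier: $3,600 ÷ 4 = $900 apiece.
Remainder $10,500 by profit-interest units (total 52): Tam 3,230.77 → $3,250; Ferraro 2,221.15 → $2,200; Quinlan 2,019.23 → $2,000; Nwosu 3,028.85 → $3,050.
Totals: Tam $900 + $3,250 = $4,150; Ferraro $900 + $2,200 = $3,100; Quinlan $900 + $2,000 = $2,900; Nwosu $900 + $3,050 = $3,950.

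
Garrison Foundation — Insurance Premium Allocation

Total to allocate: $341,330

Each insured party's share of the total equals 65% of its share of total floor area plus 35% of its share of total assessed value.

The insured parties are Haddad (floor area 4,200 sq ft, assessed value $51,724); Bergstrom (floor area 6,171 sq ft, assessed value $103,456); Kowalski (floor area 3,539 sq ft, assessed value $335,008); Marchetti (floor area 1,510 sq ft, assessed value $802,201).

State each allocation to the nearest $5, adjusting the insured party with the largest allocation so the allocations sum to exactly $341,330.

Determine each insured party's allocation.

Haddad: $65,210 · Bergstrom: $98,355 · Kowalski: $81,885 · Marchetti: $95,880

Floor area total 15,420; assessed value total 1,292,389.
Composite weights (65% floor area + 35% assessed value): Haddad 0.1911; Bergstrom 0.2881; Kowalski 0.2399; Marchetti 0.2809.
Raw shares: Haddad 65,211.27; Bergstrom 98,352.20; Kowalski 81,886.86; Marchetti 95,879.67.
Rounded to nearest $5: Haddad $65,210; Bergstrom $98,350; Kowalski $81,885; Marchetti $95,880. Sum = $341,325.
Difference $341,330 − $341,325 = +$5 applied to largest allocation (Bergstrom): Bergstrom becomes $98,355.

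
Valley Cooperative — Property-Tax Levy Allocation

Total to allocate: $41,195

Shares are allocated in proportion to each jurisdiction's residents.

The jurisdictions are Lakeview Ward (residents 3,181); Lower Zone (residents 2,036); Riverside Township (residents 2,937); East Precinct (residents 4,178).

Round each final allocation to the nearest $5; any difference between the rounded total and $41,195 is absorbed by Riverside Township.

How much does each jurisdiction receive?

Lakeview Ward: $10,625 · Lower Zone: $6,800 · Riverside Township: $9,815 · East Precinct: $13,955

Sum of residents: 12,332.
Pro-rata amounts: Lakeview Ward 3,181/12,332 × $41,195 = 10,626.12; Lower Zone 2,036/12,332 × $41,195 = 6,801.25; Riverside Township 2,937/12,332 × $41,195 = 9,811.04; East Precinct 4,178/12,332 × $41,195 = 13,956.59.
Rounded to nearest $5: Lakeview Ward $10,625; Lower Zone $6,800; Riverside Township $9,810; East Precinct $13,955. Sum = $41,190.
Difference $41,195 − $41,190 = +$5 applied to Riverside Township: Riverside Township becomes $9,815.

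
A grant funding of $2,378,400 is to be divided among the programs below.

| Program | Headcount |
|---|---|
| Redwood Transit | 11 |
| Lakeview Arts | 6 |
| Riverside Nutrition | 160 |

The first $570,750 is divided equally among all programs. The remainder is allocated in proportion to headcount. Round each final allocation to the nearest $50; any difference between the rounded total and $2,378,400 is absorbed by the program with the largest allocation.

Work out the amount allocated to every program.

Redwood Transit: $302,600 | Lakeview Arts: $251,550 | Riverside Nutrition: $1,824,250

$570,750 shared equally gives $190,250 per program.
Remainder $1,807,650 by headcount (total 177): Redwood Transit 112,339.83 → $112,350; Lakeview Arts 61,276.27 → $61,300; Riverside Nutrition 1,634,033.90 → $1,634,050.
Rounding difference −$50 on remainder applied to Riverside Nutrition.
Totals: Redwood Transit $190,250 + $112,350 = $302,600; Lakeview Arts $190,250 + $61,300 = $251,550; Riverside Nutrition $190,250 + $1,634,000 = $1,824,250.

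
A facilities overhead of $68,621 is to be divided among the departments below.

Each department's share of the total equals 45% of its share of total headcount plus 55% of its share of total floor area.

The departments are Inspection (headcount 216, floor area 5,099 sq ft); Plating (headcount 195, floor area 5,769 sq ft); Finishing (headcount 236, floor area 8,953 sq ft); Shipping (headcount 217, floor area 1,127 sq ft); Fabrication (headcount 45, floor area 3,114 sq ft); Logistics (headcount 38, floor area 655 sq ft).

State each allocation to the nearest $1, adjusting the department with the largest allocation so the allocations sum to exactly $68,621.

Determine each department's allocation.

Totals — headcount 947, floor area 24,717.
Combined weights (45% headcount + 55% floor area): Inspection 0.2161; Plating 0.2210; Finishing 0.3114; Shipping 0.1282; Fabrication 0.0907; Logistics 0.0326.
Proportional shares: Inspection 14,829.16; Plating 15,167.45; Finishing 21,366.16; Shipping 8,796.73; Fabrication 6,222.26; Logistics 2,239.24.
Rounded to nearest $1: Inspection $14,829; Plating $15,167; Finishing $21,366; Shipping $8,797; Fabrication $6,222; Logistics $2,239. Sum = $68,620.
Difference $68,621 − $68,620 = +$1 applied to largest allocation (Finishing): Finishing becomes $21,367.

Inspection: $14,829 · Plating: $15,167 · Finishing: $21,367 · Shipping: $8,797 · Fabrication: $6,222 · Logistics: $2,239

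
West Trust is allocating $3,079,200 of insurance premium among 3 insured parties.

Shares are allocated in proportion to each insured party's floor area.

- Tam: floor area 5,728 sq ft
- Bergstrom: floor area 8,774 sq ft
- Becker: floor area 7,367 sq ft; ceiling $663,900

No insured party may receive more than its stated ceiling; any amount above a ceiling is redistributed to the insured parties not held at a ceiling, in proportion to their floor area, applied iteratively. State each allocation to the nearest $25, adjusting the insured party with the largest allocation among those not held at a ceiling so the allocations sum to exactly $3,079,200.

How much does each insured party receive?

Tam: $954,000; Bergstrom: $1,461,300; Becker: $663,900

Combined floor area = 21,869.
Pro-rata shares before constraints: Tam 806,514.13; Bergstrom 1,235,397.17; Becker 1,037,288.69.
Held at cap: Becker ($663,900); remaining pool $2,415,300 reallocated over remaining floor area 14,502.
Redistributed shares: Tam 953,995.20 → $954,000; Bergstrom 1,461,304.80 → $1,461,300.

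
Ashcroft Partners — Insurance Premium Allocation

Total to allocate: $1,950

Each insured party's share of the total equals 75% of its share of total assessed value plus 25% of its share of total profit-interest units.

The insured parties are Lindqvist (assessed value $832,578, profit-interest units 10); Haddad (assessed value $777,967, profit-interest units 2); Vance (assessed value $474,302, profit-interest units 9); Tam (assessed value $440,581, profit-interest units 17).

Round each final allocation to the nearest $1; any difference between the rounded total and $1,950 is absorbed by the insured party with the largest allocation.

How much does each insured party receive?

Assessed value total 2,525,428; profit-interest units total 38.
Blended shares (75% assessed value + 25% profit-interest units): Lindqvist 0.3130; Haddad 0.2442; Vance 0.2001; Tam 0.2427.
Pro-rata amounts: Lindqvist 610.44; Haddad 476.19; Vance 390.13; Tam 473.24.
After rounding ($1): Lindqvist $610; Haddad $476; Vance $390; Tam $473. Sum = $1,949.
Difference $1,950 − $1,949 = +$1 applied to largest allocation (Lindqvist): Lindqvist becomes $611.

Lindqvist: $611 | Haddad: $476 | Vance: $390 | Tam: $473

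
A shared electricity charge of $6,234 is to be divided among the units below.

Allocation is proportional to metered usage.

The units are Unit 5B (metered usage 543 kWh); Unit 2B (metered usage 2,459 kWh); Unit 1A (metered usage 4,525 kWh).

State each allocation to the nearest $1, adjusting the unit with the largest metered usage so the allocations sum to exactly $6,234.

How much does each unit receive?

Unit 5B: $450 | Unit 2B: $2,037 | Unit 1A: $3,747

Total metered usage = 7,527.
Pro-rata amounts: Unit 5B 543/7,527 × $6,234 = 449.72; Unit 2B 2,459/7,527 × $6,234 = 2,036.59; Unit 1A 4,525/7,527 × $6,234 = 3,747.69.
At nearest $1: Unit 5B $450; Unit 2B $2,037; Unit 1A $3,748. Sum = $6,235.
Difference $6,234 − $6,235 = −$1 applied to largest metered usage (Unit 1A): Unit 1A becomes $3,747.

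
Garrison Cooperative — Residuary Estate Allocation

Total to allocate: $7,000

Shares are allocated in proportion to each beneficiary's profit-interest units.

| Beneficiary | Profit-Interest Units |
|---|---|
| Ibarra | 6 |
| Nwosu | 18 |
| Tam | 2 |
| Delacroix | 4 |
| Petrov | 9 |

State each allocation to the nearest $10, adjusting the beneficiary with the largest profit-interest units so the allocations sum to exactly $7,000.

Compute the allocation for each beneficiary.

Ibarra: $1,080 | Nwosu: $3,220 | Tam: $360 | Delacroix: $720 | Petrov: $1,620

Sum of profit-interest units: 39.
Unrounded shares: Ibarra 6/39 × $7,000 = 1,076.92; Nwosu 18/39 × $7,000 = 3,230.77; Tam 2/39 × $7,000 = 358.97; Delacroix 4/39 × $7,000 = 717.95; Petrov 9/39 × $7,000 = 1,615.38.
After rounding ($10): Ibarra $1,080; Nwosu $3,230; Tam $360; Delacroix $720; Petrov $1,620. Sum = $7,010.
Difference $7,000 − $7,010 = −$10 applied to largest profit-interest units (Nwosu): Nwosu becomes $3,220.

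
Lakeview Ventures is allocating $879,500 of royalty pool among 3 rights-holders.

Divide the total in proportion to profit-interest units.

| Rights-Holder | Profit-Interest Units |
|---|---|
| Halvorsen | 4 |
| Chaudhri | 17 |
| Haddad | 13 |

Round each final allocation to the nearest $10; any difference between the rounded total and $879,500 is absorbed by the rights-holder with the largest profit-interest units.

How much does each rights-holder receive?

Halvorsen: $103,470 | Chaudhri: $439,750 | Haddad: $336,280

Profit-interest units total: 4 + 17 + 13 = 34.
Proportional shares: Halvorsen 103,470.59; Chaudhri 439,750.00; Haddad 336,279.41.
After rounding ($10): Halvorsen $103,470; Chaudhri $439,750; Haddad $336,280. Sum = $879,500.
Sum already equals the total — no adjustment.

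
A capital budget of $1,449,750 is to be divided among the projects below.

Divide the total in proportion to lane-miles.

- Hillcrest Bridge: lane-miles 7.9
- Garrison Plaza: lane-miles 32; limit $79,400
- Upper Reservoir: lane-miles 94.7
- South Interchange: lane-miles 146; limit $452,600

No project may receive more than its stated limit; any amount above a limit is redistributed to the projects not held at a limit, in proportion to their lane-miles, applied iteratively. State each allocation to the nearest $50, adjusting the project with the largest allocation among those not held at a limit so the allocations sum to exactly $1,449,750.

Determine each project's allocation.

Hillcrest Bridge: $70,650; Garrison Plaza: $79,400; Upper Reservoir: $847,100; South Interchange: $452,600

Combined lane-miles = 280.6.
Unconstrained shares: Hillcrest Bridge 40,816.20; Garrison Plaza 165,331.43; Upper Reservoir 489,277.71; South Interchange 754,324.66.
Cap binds for Garrison Plaza ($79,400), South Interchange ($452,600); residual $917,750 reallocated over remaining lane-miles 102.6.
Redistributed shares: Hillcrest Bridge 70,664.96 → $70,650; Upper Reservoir 847,085.04 → $847,100.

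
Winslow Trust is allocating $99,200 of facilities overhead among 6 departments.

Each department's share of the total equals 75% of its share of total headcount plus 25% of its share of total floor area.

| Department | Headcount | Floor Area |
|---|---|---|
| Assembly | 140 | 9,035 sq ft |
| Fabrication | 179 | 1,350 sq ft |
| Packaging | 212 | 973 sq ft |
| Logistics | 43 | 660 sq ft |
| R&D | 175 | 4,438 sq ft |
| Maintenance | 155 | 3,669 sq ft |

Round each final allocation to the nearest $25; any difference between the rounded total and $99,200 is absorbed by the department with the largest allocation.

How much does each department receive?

Headcount total 904; floor area total 20,125.
Composite weights (75% headcount + 25% floor area): Assembly 0.2284; Fabrication 0.1653; Packaging 0.1880; Logistics 0.0439; R&D 0.2003; Maintenance 0.1742.
Raw shares: Assembly 22,655.94; Fabrication 16,395.46; Packaging 18,646.81; Logistics 4,352.25; R&D 19,871.59; Maintenance 17,277.94.
At nearest $25: Assembly $22,650; Fabrication $16,400; Packaging $18,650; Logistics $4,350; R&D $19,875; Maintenance $17,275. Sum = $99,200.
Sum already equals the total — no adjustment.

Assembly: $22,650 | Fabrication: $16,400 | Packaging: $18,650 | Logistics: $4,350 | R&D: $19,875 | Maintenance: $17,275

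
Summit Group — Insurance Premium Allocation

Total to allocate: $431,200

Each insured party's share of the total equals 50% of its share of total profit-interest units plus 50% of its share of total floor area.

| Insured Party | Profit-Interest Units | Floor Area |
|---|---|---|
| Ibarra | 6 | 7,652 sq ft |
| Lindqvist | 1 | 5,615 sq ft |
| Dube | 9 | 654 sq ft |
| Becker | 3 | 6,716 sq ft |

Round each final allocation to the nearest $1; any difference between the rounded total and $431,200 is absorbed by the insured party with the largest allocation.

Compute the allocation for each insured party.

Ibarra: $148,026 · Lindqvist: $70,009 · Dube: $108,959 · Becker: $104,206

Totals — profit-interest units 19, floor area 20,637.
Combined weights (50% profit-interest units + 50% floor area): Ibarra 0.3433; Lindqvist 0.1624; Dube 0.2527; Becker 0.2417.
Raw shares: Ibarra 148,026.61; Lindqvist 70,008.70; Dube 108,958.82; Becker 104,205.87.
After rounding ($1): Ibarra $148,027; Lindqvist $70,009; Dube $108,959; Becker $104,206. Sum = $431,201.
Difference $431,200 − $431,201 = −$1 applied to largest allocation (Ibarra): Ibarra becomes $148,026.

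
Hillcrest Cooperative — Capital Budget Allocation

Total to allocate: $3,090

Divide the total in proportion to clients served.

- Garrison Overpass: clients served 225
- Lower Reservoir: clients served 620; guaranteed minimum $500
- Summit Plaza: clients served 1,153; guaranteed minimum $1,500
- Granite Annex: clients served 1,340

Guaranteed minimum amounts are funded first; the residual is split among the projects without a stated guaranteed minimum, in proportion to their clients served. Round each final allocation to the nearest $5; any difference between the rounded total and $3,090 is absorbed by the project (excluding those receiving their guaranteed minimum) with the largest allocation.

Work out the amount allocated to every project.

Garrison Overpass: $155 | Lower Reservoir: $500 | Summit Plaza: $1,500 | Granite Annex: $935

Guaranteed amounts: Lower Reservoir $500; Summit Plaza $1,500. Remaining pool $1,090.
Remaining pool split over remaining clients served 1,565: Garrison Overpass 156.71 → $155; Granite Annex 933.29 → $935.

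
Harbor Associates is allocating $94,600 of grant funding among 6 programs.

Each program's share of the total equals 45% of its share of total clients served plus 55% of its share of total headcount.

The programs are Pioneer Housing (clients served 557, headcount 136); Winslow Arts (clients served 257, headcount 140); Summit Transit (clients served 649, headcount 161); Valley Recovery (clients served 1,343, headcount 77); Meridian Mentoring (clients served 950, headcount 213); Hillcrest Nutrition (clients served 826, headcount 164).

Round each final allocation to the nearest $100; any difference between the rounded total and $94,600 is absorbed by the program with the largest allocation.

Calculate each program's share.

Pioneer Housing: $13,100; Winslow Arts: $10,600; Summit Transit: $15,400; Valley Recovery: $17,000; Meridian Mentoring: $21,200; Hillcrest Nutrition: $17,300

Totals — clients served 4,582, headcount 891.
Composite weights (45% clients served + 55% headcount): Pioneer Housing 0.1387; Winslow Arts 0.1117; Summit Transit 0.1631; Valley Recovery 0.1794; Meridian Mentoring 0.2248; Hillcrest Nutrition 0.1824.
Raw shares: Pioneer Housing 13,116.65; Winslow Arts 10,563.02; Summit Transit 15,431.27; Valley Recovery 16,973.83; Meridian Mentoring 21,264.32; Hillcrest Nutrition 17,250.91.
At nearest $100: Pioneer Housing $13,100; Winslow Arts $10,600; Summit Transit $15,400; Valley Recovery $17,000; Meridian Mentoring $21,300; Hillcrest Nutrition $17,300. Sum = $94,700.
Difference $94,600 − $94,700 = −$100 applied to largest allocation (Meridian Mentoring): Meridian Mentoring becomes $21,200.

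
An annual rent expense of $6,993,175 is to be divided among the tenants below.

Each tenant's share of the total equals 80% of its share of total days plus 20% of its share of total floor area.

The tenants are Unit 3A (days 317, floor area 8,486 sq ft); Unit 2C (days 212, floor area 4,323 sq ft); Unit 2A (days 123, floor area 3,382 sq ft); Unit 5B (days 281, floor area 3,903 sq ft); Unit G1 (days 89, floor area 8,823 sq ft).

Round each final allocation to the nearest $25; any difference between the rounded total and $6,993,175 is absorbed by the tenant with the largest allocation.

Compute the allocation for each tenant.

Unit 3A: $2,145,725 · Unit 2C: $1,369,600 · Unit 2A: $836,900 · Unit 5B: $1,727,000 · Unit G1: $913,950

Totals — days 1,022, floor area 28,917.
Composite weights (80% days + 20% floor area): Unit 3A 0.3068; Unit 2C 0.1958; Unit 2A 0.1197; Unit 5B 0.2470; Unit G1 0.1307.
Unrounded shares: Unit 3A 2,145,737.00; Unit 2C 1,369,602.74; Unit 2A 836,893.43; Unit 5B 1,727,002.07; Unit G1 913,939.77.
After rounding ($25): Unit 3A $2,145,725; Unit 2C $1,369,600; Unit 2A $836,900; Unit 5B $1,727,000; Unit G1 $913,950. Sum = $6,993,175.
No rounding difference to absorb.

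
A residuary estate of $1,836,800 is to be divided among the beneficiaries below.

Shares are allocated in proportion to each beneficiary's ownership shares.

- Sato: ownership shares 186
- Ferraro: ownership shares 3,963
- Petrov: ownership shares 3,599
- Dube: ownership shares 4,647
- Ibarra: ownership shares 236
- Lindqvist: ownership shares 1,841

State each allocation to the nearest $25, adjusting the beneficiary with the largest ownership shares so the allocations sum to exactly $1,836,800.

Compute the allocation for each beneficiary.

Sato: $23,600; Ferraro: $503,000; Petrov: $456,800; Dube: $589,800; Ibarra: $29,950; Lindqvist: $233,650

Sum of ownership shares: 186 + 3,963 + 3,599 + 4,647 + 236 + 1,841 = 14,472.
Pro-rata amounts: Sato 23,607.30; Ferraro 502,987.73; Petrov 456,788.50; Dube 589,801.66; Ibarra 29,953.34; Lindqvist 233,661.47.
Rounded to nearest $25: Sato $23,600; Ferraro $503,000; Petrov $456,800; Dube $589,800; Ibarra $29,950; Lindqvist $233,650. Sum = $1,836,800.
Sum already equals the total — no adjustment.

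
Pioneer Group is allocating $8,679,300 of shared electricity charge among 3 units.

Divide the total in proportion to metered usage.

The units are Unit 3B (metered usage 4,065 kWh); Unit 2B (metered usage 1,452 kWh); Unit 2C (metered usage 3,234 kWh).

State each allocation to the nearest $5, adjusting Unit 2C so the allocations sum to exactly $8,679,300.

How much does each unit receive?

Total metered usage = 8,751.
Pro-rata amounts: Unit 3B 4,065/8,751 × $8,679,300 = 4,031,694.03; Unit 2B 1,452/8,751 × $8,679,300 = 1,440,103.26; Unit 2C 3,234/8,751 × $8,679,300 = 3,207,502.71.
After rounding ($5): Unit 3B $4,031,695; Unit 2B $1,440,105; Unit 2C $3,207,505. Sum = $8,679,305.
Difference $8,679,300 − $8,679,305 = −$5 applied to Unit 2C: Unit 2C becomes $3,207,500.

Unit 3B: $4,031,695; Unit 2B: $1,440,105; Unit 2C: $3,207,500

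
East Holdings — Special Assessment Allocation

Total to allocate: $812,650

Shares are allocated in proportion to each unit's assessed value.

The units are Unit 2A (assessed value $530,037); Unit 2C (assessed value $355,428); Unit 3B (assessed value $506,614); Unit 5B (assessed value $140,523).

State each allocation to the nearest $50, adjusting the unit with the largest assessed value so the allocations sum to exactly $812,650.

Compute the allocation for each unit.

Combined assessed value = 530,037 + 355,428 + 506,614 + 140,523 = 1,532,602.
Proportional shares: Unit 2A 281,047.90; Unit 2C 188,462.87; Unit 3B 268,628.04; Unit 5B 74,511.20.
After rounding ($50): Unit 2A $281,050; Unit 2C $188,450; Unit 3B $268,650; Unit 5B $74,500. Sum = $812,650.
No rounding difference to absorb.

Unit 2A: $281,050 | Unit 2C: $188,450 | Unit 3B: $268,650 | Unit 5B: $74,500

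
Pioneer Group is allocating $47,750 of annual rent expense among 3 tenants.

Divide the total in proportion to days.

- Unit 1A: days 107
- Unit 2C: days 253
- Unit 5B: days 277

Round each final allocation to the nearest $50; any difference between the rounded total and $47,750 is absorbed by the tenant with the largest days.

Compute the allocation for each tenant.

Total days = 107 + 253 + 277 = 637.
Pro-rata amounts: Unit 1A 8,020.80; Unit 2C 18,965.07; Unit 5B 20,764.13.
After rounding ($50): Unit 1A $8,000; Unit 2C $18,950; Unit 5B $20,750. Sum = $47,700.
Difference $47,750 − $47,700 = +$50 applied to largest days (Unit 5B): Unit 5B becomes $20,800.

Unit 1A: $8,000; Unit 2C: $18,950; Unit 5B: $20,800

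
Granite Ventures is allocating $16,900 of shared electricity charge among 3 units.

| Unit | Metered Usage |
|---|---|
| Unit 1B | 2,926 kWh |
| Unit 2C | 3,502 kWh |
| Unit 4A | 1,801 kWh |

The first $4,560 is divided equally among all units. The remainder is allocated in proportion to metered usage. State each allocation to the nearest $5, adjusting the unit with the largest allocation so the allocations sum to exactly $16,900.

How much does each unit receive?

Unit 1B: $5,910 · Unit 2C: $6,770 · Unit 4A: $4,220

$4,560 shared equally gives $1,520 per unit.
Remainder $12,340 by metered usage (total 8,229): Unit 1B 4,387.76 → $4,390; Unit 2C 5,251.51 → $5,250; Unit 4A 2,700.73 → $2,700.
Totals: Unit 1B $1,520 + $4,390 = $5,910; Unit 2C $1,520 + $5,250 = $6,770; Unit 4A $1,520 + $2,700 = $4,220.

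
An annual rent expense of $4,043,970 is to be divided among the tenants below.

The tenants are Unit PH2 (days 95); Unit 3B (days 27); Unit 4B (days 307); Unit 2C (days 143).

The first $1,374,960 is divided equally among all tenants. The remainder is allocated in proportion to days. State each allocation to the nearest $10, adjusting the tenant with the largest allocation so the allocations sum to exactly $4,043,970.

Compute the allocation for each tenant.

Unit PH2: $787,020; Unit 3B: $469,720; Unit 4B: $1,776,240; Unit 2C: $1,010,990

First tranche $1,374,960 split equally: $343,740 each.
Remainder $2,669,010 by days (total 572): Unit PH2 443,279.63 → $443,280; Unit 3B 125,984.74 → $125,980; Unit 4B 1,432,493.13 → $1,432,490; Unit 2C 667,252.50 → $667,250.
Rounding difference +$10 on remainder applied to Unit 4B.
Totals: Unit PH2 $343,740 + $443,280 = $787,020; Unit 3B $343,740 + $125,980 = $469,720; Unit 4B $343,740 + $1,432,500 = $1,776,240; Unit 2C $343,740 + $667,250 = $1,010,990.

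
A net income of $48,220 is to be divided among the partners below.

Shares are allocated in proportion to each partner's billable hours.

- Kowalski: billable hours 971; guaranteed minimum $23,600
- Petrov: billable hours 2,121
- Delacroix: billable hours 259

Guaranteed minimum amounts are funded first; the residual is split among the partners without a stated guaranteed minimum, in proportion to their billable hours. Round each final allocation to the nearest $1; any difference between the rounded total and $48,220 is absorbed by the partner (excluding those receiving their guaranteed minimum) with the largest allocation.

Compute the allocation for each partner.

Kowalski: $23,600 · Petrov: $21,941 · Delacroix: $2,679

Guaranteed amounts: Kowalski $23,600. Remaining pool $24,620.
Remaining pool split over remaining billable hours 2,380: Petrov 21,940.76 → $21,941; Delacroix 2,679.24 → $2,679.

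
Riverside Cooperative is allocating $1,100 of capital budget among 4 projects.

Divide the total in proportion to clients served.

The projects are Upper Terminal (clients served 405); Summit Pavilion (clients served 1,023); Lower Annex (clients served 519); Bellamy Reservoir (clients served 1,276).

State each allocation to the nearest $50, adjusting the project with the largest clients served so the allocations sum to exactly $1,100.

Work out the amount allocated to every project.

Upper Terminal: $150 · Summit Pavilion: $350 · Lower Annex: $200 · Bellamy Reservoir: $400

Sum of clients served: 3,223.
Unrounded shares: Upper Terminal 405/3,223 × $1,100 = 138.23; Summit Pavilion 1,023/3,223 × $1,100 = 349.15; Lower Annex 519/3,223 × $1,100 = 177.13; Bellamy Reservoir 1,276/3,223 × $1,100 = 435.49.
Rounded to nearest $50: Upper Terminal $150; Summit Pavilion $350; Lower Annex $200; Bellamy Reservoir $450. Sum = $1,150.
Difference $1,100 − $1,150 = −$50 applied to largest clients served (Bellamy Reservoir): Bellamy Reservoir becomes $400.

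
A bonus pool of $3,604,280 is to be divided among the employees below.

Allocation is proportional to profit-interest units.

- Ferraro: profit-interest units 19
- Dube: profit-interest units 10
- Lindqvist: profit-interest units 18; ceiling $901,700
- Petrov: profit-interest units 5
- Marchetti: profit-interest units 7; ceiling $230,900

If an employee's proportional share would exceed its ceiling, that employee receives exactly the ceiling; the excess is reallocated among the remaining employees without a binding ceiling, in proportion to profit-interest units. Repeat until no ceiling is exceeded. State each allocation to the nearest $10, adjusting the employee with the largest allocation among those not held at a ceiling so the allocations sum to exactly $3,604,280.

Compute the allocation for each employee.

Ferraro: $1,381,240 · Dube: $726,960 · Lindqvist: $901,700 · Petrov: $363,480 · Marchetti: $230,900

Combined profit-interest units = 59.
Proportional shares (ignoring caps): Ferraro 1,160,700.34; Dube 610,894.92; Lindqvist 1,099,610.85; Petrov 305,447.46; Marchetti 427,626.44.
Held at cap: Lindqvist ($901,700), Marchetti ($230,900); balance $2,471,680 reallocated over remaining profit-interest units 34.
Remaining shares: Ferraro 1,381,232.94 → $1,381,230; Dube 726,964.71 → $726,960; Petrov 363,482.35 → $363,480.
Rounding difference +$10 applied to Ferraro → $1,381,240.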